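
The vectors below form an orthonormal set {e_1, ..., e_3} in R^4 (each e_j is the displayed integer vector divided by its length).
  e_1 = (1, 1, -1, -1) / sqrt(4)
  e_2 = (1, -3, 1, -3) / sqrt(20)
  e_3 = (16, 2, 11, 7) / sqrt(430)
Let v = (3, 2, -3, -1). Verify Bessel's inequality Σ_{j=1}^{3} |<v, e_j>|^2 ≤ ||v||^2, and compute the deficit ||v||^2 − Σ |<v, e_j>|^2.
Σ |<v, e_j>|^2 = 1809/86; ||v||^2 = 23; deficit = 169/86

Write each e_j = u_j / sqrt(<u_j, u_j>) where u_j is the displayed integer vector. Then <v, e_j> = <v, u_j> / sqrt(<u_j, u_j>), so |<v, e_j>|^2 = <v, u_j>^2 / <u_j, u_j>.
Coefficients: <v, e_1> = 9/sqrt(4), <v, e_2> = -3/sqrt(20), <v, e_3> = 12/sqrt(430).
Square and sum: Σ |<v, e_j>|^2 = 1809/86.
Compute ||v||^2 = v·v = 23.
Deficit = 23 − 1809/86 = 169/86 ≥ 0, confirming Bessel's inequality. (The deficit equals ||v − Σ <v,e_j> e_j||^2, the squared distance from v to span{e_j}.)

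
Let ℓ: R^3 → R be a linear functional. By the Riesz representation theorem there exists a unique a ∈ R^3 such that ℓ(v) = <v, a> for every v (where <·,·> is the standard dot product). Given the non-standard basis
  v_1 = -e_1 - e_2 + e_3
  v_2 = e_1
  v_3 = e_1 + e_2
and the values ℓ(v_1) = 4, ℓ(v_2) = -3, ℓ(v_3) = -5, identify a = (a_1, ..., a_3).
a = (-3, -2, -1)

Write a = (a_1, ..., a_3) in the standard basis. For each basis vector v_i, ℓ(v_i) = <v_i, a> is a linear equation in the a_j's. Collect the n equations into a matrix system V a = ℓ, where row i of V is v_i (expressed in the standard basis). Since V is invertible (lower-triangular with 1s on the diagonal, up to permutation), solve by back-substitution:
  V =
[[-1, -1, 1],
 [1, 0, 0],
 [1, 1, 0]]
  V a = (4, -3, -5)
Solving gives a = (-3, -2, -1).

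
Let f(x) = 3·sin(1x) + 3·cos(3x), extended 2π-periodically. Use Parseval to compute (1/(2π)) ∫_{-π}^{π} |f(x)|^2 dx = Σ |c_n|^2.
Σ |c_n|^2 = 9

Expand |f|^2 and use orthogonality of {sin(nx), cos(mx)} on [-π, π]:
  ∫_{-π}^{π} sin(nx)^2 dx = π, ∫ cos(mx)^2 dx = π, and cross terms integrate to 0.
So ∫_{-π}^{π} f(x)^2 dx = 3^2 · π + 3^2 · π = (9 + 9)π.
Divide by 2π: (9 + 9)/2 = 9.
By Parseval, this equals Σ |c_n|^2.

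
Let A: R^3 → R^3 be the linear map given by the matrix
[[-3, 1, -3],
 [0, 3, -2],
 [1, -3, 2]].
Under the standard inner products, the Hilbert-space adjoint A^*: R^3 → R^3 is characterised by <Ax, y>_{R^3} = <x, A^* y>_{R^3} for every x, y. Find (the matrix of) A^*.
A^* = A^T =
[[-3, 0, 1],
 [1, 3, -3],
 [-3, -2, 2]]

For real matrices with standard dot products, the defining identity <Ax, y> = <x, A^* y> gives (Ax)^T y = x^T (A^*) y, i.e. x^T A^T y = x^T (A^*) y. Since this holds for all x, y, we must have A^* = A^T. Therefore
A^* =
[[-3, 0, 1],
 [1, 3, -3],
 [-3, -2, 2]].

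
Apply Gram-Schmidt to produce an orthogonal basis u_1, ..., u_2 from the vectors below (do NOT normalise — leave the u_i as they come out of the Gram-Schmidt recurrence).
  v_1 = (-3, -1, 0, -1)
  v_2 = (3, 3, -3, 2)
Orthogonal basis:
  u_1 = (-3, -1, 0, -1)
  u_2 = (-9/11, 19/11, -3, 8/11)

Apply the Gram-Schmidt recurrence
  u_1 = v_1
  u_i = v_i − Σ_{j<i} ((v_i · u_j) / (u_j · u_j)) · u_j.

Step by step this gives:
  u_1 = (-3, -1, 0, -1)
  u_2 = (-9/11, 19/11, -3, 8/11)

Orthogonality check:
  u_2 · u_1 = 0 (should be 0)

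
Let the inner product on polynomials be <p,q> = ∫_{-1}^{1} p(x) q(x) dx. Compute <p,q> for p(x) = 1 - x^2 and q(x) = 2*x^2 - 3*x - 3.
<p,q> = -52/15

Expand the product: p(x)·q(x) = -2*x^4 + 3*x^3 + 5*x^2 - 3*x - 3.
∫_{-1}^{1} of each monomial x^k gives [2/(k+1) if k even, 0 if k odd]. Integrating term-by-term (or equivalently evaluating the antiderivative F(x) = -2*x^5/5 + 3*x^4/4 + 5*x^3/3 - 3*x^2/2 - 3*x at the endpoints):
  F(1) − F(−1) = -149/60 − (59/60) = -52/15.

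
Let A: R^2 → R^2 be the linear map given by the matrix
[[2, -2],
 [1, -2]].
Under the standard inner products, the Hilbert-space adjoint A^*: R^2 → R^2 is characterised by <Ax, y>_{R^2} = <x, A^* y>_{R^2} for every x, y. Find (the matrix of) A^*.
A^* = A^T =
[[2, 1],
 [-2, -2]]

For real matrices with standard dot products, the defining identity <Ax, y> = <x, A^* y> gives (Ax)^T y = x^T (A^*) y, i.e. x^T A^T y = x^T (A^*) y. Since this holds for all x, y, we must have A^* = A^T. Therefore
A^* =
[[2, 1],
 [-2, -2]].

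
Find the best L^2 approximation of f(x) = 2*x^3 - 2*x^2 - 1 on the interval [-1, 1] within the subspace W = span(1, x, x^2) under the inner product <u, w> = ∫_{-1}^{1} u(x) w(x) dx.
g(x) = -2*x^2 + 6*x/5 - 1

The best approximation g ∈ W is the orthogonal projection of f onto W. Writing g = a_0 + a_1 x + a_2 x^2, the coefficients solve the normal equations G · a = b where
  G_{ij} = <φ_i, φ_j> and b_i = <f, φ_i>, with φ_0 = 1, φ_1 = x, φ_2 = x^2.
G =
  [2, 0, 2/3]
  [0, 2/3, 0]
  [2/3, 0, 2/5],
b = (-10/3, 4/5, -22/15).
Solving gives a_0 = -1, a_1 = 6/5, a_2 = -2, so
  g(x) = -2*x^2 + 6*x/5 - 1.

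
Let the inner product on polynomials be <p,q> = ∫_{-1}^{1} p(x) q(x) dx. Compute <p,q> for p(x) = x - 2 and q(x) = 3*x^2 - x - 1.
<p,q> = -2/3

Expand the product: p(x)·q(x) = 3*x^3 - 7*x^2 + x + 2.
∫_{-1}^{1} of each monomial x^k gives [2/(k+1) if k even, 0 if k odd]. Integrating term-by-term (or equivalently evaluating the antiderivative F(x) = 3*x^4/4 - 7*x^3/3 + x^2/2 + 2*x at the endpoints):
  F(1) − F(−1) = 11/12 − (19/12) = -2/3.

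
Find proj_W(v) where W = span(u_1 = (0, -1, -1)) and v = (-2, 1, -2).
proj_W(v) = (0, -1/2, -1/2)

Set up U = [u_1 | ... | u_1] ∈ R^(3×1). The projector onto W = col(U) is P = U (U^T U)^(-1) U^T.
Compute U^T U =
  [2],
and U^T v = (1).
Solve U^T U · c = U^T v for the coefficients: c = (1/2). The projection is proj_W(v) = U c.
Check: (v - proj_W(v)) · u_1 = 0  (should be 0).
Result: proj_W(v) = (0, -1/2, -1/2).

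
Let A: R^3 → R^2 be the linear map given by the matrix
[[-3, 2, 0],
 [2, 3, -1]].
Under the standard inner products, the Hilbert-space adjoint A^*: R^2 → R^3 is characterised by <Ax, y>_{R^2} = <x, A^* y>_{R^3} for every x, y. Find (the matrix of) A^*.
A^* = A^T =
[[-3, 2],
 [2, 3],
 [0, -1]]

For real matrices with standard dot products, the defining identity <Ax, y> = <x, A^* y> gives (Ax)^T y = x^T (A^*) y, i.e. x^T A^T y = x^T (A^*) y. Since this holds for all x, y, we must have A^* = A^T. Therefore
A^* =
[[-3, 2],
 [2, 3],
 [0, -1]].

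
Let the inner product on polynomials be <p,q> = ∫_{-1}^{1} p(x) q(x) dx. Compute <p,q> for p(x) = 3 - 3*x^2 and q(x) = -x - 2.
<p,q> = -8

Expand the product: p(x)·q(x) = 3*x^3 + 6*x^2 - 3*x - 6.
∫_{-1}^{1} of each monomial x^k gives [2/(k+1) if k even, 0 if k odd]. Integrating term-by-term (or equivalently evaluating the antiderivative F(x) = 3*x^4/4 + 2*x^3 - 3*x^2/2 - 6*x at the endpoints):
  F(1) − F(−1) = -19/4 − (13/4) = -8.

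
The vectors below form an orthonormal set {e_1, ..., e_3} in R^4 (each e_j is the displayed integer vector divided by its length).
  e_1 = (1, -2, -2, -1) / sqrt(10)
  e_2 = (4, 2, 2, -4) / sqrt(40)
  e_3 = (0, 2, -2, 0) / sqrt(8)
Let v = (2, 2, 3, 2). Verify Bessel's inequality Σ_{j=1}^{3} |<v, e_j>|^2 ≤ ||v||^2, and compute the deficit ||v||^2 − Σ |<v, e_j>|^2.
Σ |<v, e_j>|^2 = 13; ||v||^2 = 21; deficit = 8

Write each e_j = u_j / sqrt(<u_j, u_j>) where u_j is the displayed integer vector. Then <v, e_j> = <v, u_j> / sqrt(<u_j, u_j>), so |<v, e_j>|^2 = <v, u_j>^2 / <u_j, u_j>.
Coefficients: <v, e_1> = -10/sqrt(10), <v, e_2> = 10/sqrt(40), <v, e_3> = -2/sqrt(8).
Square and sum: Σ |<v, e_j>|^2 = 13.
Compute ||v||^2 = v·v = 21.
Deficit = 21 − 13 = 8 ≥ 0, confirming Bessel's inequality. (The deficit equals ||v − Σ <v,e_j> e_j||^2, the squared distance from v to span{e_j}.)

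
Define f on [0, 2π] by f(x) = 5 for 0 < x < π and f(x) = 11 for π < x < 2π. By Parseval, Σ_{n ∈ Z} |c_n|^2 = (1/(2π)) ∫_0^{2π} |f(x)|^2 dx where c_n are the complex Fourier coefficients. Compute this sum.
Σ |c_n|^2 = 73

Parseval equates the L^2 energy of f (normalised by 1/(2π)) with the ℓ^2 sum of its Fourier coefficients: (1/(2π)) ∫_0^{2π} |f|^2 = Σ |c_n|^2.
Compute the left side: (1/(2π)) [∫_0^π 5^2 dx + ∫_π^{2π} 11^2 dx] = (1/(2π)) · (25π + 121π) = (25 + 121)/2 = 73.
So Σ_{n ∈ Z} |c_n|^2 = 73.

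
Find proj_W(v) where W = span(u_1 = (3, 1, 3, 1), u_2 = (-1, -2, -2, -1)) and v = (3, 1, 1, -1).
proj_W(v) = (15/7, 0, 12/7, 3/7)

Set up U = [u_1 | ... | u_2] ∈ R^(4×2). The projector onto W = col(U) is P = U (U^T U)^(-1) U^T.
Compute U^T U =
  [20, -12]
  [-12, 10],
and U^T v = (12, -6).
Solve U^T U · c = U^T v for the coefficients: c = (6/7, 3/7). The projection is proj_W(v) = U c.
Check: (v - proj_W(v)) · u_1 = 0  (should be 0).
Check: (v - proj_W(v)) · u_2 = 0  (should be 0).
Result: proj_W(v) = (15/7, 0, 12/7, 3/7).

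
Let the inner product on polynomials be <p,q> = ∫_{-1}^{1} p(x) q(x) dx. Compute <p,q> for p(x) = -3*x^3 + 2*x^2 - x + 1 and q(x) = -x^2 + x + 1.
<p,q> = 0

Expand the product: p(x)·q(x) = 3*x^5 - 5*x^4 + 1.
∫_{-1}^{1} of each monomial x^k gives [2/(k+1) if k even, 0 if k odd]. Integrating term-by-term (or equivalently evaluating the antiderivative F(x) = x^6/2 - x^5 + x at the endpoints):
  F(1) − F(−1) = 1/2 − (1/2) = 0.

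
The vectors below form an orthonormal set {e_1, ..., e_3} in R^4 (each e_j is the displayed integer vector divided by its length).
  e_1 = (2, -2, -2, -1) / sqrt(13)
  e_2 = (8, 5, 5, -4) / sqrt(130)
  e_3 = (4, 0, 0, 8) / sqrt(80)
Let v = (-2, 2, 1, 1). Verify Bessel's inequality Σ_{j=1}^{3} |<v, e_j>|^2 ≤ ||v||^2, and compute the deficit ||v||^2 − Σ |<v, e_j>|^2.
Σ |<v, e_j>|^2 = 19/2; ||v||^2 = 10; deficit = 1/2

Write each e_j = u_j / sqrt(<u_j, u_j>) where u_j is the displayed integer vector. Then <v, e_j> = <v, u_j> / sqrt(<u_j, u_j>), so |<v, e_j>|^2 = <v, u_j>^2 / <u_j, u_j>.
Coefficients: <v, e_1> = -11/sqrt(13), <v, e_2> = -5/sqrt(130), <v, e_3> = 0/sqrt(80).
Square and sum: Σ |<v, e_j>|^2 = 19/2.
Compute ||v||^2 = v·v = 10.
Deficit = 10 − 19/2 = 1/2 ≥ 0, confirming Bessel's inequality. (The deficit equals ||v − Σ <v,e_j> e_j||^2, the squared distance from v to span{e_j}.)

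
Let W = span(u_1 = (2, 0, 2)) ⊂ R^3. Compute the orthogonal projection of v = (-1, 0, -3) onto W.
proj_W(v) = (-2, 0, -2)

Set up U = [u_1 | ... | u_1] ∈ R^(3×1). The projector onto W = col(U) is P = U (U^T U)^(-1) U^T.
Compute U^T U =
  [8],
and U^T v = (-8).
Solve U^T U · c = U^T v for the coefficients: c = (-1). The projection is proj_W(v) = U c.
Check: (v - proj_W(v)) · u_1 = 0  (should be 0).
Result: proj_W(v) = (-2, 0, -2).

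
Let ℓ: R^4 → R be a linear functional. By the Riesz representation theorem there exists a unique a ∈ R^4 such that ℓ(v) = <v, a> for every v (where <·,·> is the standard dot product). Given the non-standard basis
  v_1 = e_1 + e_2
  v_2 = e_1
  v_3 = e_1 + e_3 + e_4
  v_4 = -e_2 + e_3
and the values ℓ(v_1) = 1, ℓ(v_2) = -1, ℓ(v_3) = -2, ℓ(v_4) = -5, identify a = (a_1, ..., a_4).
a = (-1, 2, -3, 2)

Write a = (a_1, ..., a_4) in the standard basis. For each basis vector v_i, ℓ(v_i) = <v_i, a> is a linear equation in the a_j's. Collect the n equations into a matrix system V a = ℓ, where row i of V is v_i (expressed in the standard basis). Since V is invertible (lower-triangular with 1s on the diagonal, up to permutation), solve by back-substitution:
  V =
[[1, 1, 0, 0],
 [1, 0, 0, 0],
 [1, 0, 1, 1],
 [0, -1, 1, 0]]
  V a = (1, -1, -2, -5)
Solving gives a = (-1, 2, -3, 2).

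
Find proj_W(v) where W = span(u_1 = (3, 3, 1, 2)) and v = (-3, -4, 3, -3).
proj_W(v) = (-72/23, -72/23, -24/23, -48/23)

Set up U = [u_1 | ... | u_1] ∈ R^(4×1). The projector onto W = col(U) is P = U (U^T U)^(-1) U^T.
Compute U^T U =
  [23],
and U^T v = (-24).
Solve U^T U · c = U^T v for the coefficients: c = (-24/23). The projection is proj_W(v) = U c.
Check: (v - proj_W(v)) · u_1 = 0  (should be 0).
Result: proj_W(v) = (-72/23, -72/23, -24/23, -48/23).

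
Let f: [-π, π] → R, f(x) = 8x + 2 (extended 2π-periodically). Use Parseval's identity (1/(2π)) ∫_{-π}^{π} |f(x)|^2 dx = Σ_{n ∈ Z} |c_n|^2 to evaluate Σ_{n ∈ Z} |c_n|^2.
Σ |c_n|^2 = 64π^2/3 + 4

Expand and integrate term by term over [-π, π]:
  ∫ (8x)^2 dx = 64·(2π^3/3); ∫ 2·8·(2)·x dx = 0 (odd integrand); ∫ 2^2 dx = 4·2π.
So (1/(2π)) ∫_{-π}^{π} (8x + 2)^2 dx = 64π^2/3 + 4 = 64π^2/3 + 4.
Parseval ⇒ Σ |c_n|^2 = 64π^2/3 + 4.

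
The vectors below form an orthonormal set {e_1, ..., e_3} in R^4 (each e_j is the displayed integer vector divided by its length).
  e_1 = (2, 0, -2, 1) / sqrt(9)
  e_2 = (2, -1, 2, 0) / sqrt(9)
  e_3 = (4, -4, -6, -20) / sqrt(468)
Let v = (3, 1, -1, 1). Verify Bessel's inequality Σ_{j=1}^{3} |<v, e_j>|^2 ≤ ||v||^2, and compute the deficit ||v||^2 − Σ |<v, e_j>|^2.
Σ |<v, e_j>|^2 = 131/13; ||v||^2 = 12; deficit = 25/13

Write each e_j = u_j / sqrt(<u_j, u_j>) where u_j is the displayed integer vector. Then <v, e_j> = <v, u_j> / sqrt(<u_j, u_j>), so |<v, e_j>|^2 = <v, u_j>^2 / <u_j, u_j>.
Coefficients: <v, e_1> = 9/sqrt(9), <v, e_2> = 3/sqrt(9), <v, e_3> = -6/sqrt(468).
Square and sum: Σ |<v, e_j>|^2 = 131/13.
Compute ||v||^2 = v·v = 12.
Deficit = 12 − 131/13 = 25/13 ≥ 0, confirming Bessel's inequality. (The deficit equals ||v − Σ <v,e_j> e_j||^2, the squared distance from v to span{e_j}.)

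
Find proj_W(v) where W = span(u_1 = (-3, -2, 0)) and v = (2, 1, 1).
proj_W(v) = (24/13, 16/13, 0)

Set up U = [u_1 | ... | u_1] ∈ R^(3×1). The projector onto W = col(U) is P = U (U^T U)^(-1) U^T.
Compute U^T U =
  [13],
and U^T v = (-8).
Solve U^T U · c = U^T v for the coefficients: c = (-8/13). The projection is proj_W(v) = U c.
Check: (v - proj_W(v)) · u_1 = 0  (should be 0).
Result: proj_W(v) = (24/13, 16/13, 0).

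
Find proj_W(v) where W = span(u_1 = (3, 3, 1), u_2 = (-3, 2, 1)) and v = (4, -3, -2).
proj_W(v) = (528/131, -417/131, -202/131)

Set up U = [u_1 | ... | u_2] ∈ R^(3×2). The projector onto W = col(U) is P = U (U^T U)^(-1) U^T.
Compute U^T U =
  [19, -2]
  [-2, 14],
and U^T v = (1, -20).
Solve U^T U · c = U^T v for the coefficients: c = (-13/131, -189/131). The projection is proj_W(v) = U c.
Check: (v - proj_W(v)) · u_1 = 0  (should be 0).
Check: (v - proj_W(v)) · u_2 = 0  (should be 0).
Result: proj_W(v) = (528/131, -417/131, -202/131).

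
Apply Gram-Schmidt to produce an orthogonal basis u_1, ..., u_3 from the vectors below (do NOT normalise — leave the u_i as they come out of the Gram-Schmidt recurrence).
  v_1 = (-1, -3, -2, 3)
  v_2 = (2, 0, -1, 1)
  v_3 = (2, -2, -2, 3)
Orthogonal basis:
  u_1 = (-1, -3, -2, 3)
  u_2 = (49/23, 9/23, -17/23, 14/23)
  u_3 = (7/43, -11/43, 16/43, 2/43)

Apply the Gram-Schmidt recurrence
  u_1 = v_1
  u_i = v_i − Σ_{j<i} ((v_i · u_j) / (u_j · u_j)) · u_j.

Step by step this gives:
  u_1 = (-1, -3, -2, 3)
  u_2 = (49/23, 9/23, -17/23, 14/23)
  u_3 = (7/43, -11/43, 16/43, 2/43)

Orthogonality check:
  u_2 · u_1 = 0 (should be 0)
  u_3 · u_1 = 0 (should be 0)
  u_3 · u_2 = 0 (should be 0)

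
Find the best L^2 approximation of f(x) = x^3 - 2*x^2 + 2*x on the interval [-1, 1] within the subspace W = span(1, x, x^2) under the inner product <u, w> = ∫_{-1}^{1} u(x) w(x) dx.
g(x) = -2*x^2 + 13*x/5

The best approximation g ∈ W is the orthogonal projection of f onto W. Writing g = a_0 + a_1 x + a_2 x^2, the coefficients solve the normal equations G · a = b where
  G_{ij} = <φ_i, φ_j> and b_i = <f, φ_i>, with φ_0 = 1, φ_1 = x, φ_2 = x^2.
G =
  [2, 0, 2/3]
  [0, 2/3, 0]
  [2/3, 0, 2/5],
b = (-4/3, 26/15, -4/5).
Solving gives a_0 = 0, a_1 = 13/5, a_2 = -2, so
  g(x) = -2*x^2 + 13*x/5.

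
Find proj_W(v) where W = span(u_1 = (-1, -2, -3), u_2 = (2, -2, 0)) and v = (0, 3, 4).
proj_W(v) = (1/3, 10/3, 11/3)

Set up U = [u_1 | ... | u_2] ∈ R^(3×2). The projector onto W = col(U) is P = U (U^T U)^(-1) U^T.
Compute U^T U =
  [14, 2]
  [2, 8],
and U^T v = (-18, -6).
Solve U^T U · c = U^T v for the coefficients: c = (-11/9, -4/9). The projection is proj_W(v) = U c.
Check: (v - proj_W(v)) · u_1 = 0  (should be 0).
Check: (v - proj_W(v)) · u_2 = 0  (should be 0).
Result: proj_W(v) = (1/3, 10/3, 11/3).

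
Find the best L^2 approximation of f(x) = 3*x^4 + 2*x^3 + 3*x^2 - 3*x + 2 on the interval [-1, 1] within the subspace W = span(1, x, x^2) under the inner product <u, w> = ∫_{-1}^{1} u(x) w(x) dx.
g(x) = 39*x^2/7 - 9*x/5 + 61/35

The best approximation g ∈ W is the orthogonal projection of f onto W. Writing g = a_0 + a_1 x + a_2 x^2, the coefficients solve the normal equations G · a = b where
  G_{ij} = <φ_i, φ_j> and b_i = <f, φ_i>, with φ_0 = 1, φ_1 = x, φ_2 = x^2.
G =
  [2, 0, 2/3]
  [0, 2/3, 0]
  [2/3, 0, 2/5],
b = (36/5, -6/5, 356/105).
Solving gives a_0 = 61/35, a_1 = -9/5, a_2 = 39/7, so
  g(x) = 39*x^2/7 - 9*x/5 + 61/35.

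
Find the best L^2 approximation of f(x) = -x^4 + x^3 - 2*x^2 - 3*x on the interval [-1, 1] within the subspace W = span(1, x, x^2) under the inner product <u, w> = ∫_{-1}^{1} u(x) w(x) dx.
g(x) = -20*x^2/7 - 12*x/5 + 3/35

The best approximation g ∈ W is the orthogonal projection of f onto W. Writing g = a_0 + a_1 x + a_2 x^2, the coefficients solve the normal equations G · a = b where
  G_{ij} = <φ_i, φ_j> and b_i = <f, φ_i>, with φ_0 = 1, φ_1 = x, φ_2 = x^2.
G =
  [2, 0, 2/3]
  [0, 2/3, 0]
  [2/3, 0, 2/5],
b = (-26/15, -8/5, -38/35).
Solving gives a_0 = 3/35, a_1 = -12/5, a_2 = -20/7, so
  g(x) = -20*x^2/7 - 12*x/5 + 3/35.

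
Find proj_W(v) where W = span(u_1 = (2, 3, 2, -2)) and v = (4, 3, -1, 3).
proj_W(v) = (6/7, 9/7, 6/7, -6/7)

Set up U = [u_1 | ... | u_1] ∈ R^(4×1). The projector onto W = col(U) is P = U (U^T U)^(-1) U^T.
Compute U^T U =
  [21],
and U^T v = (9).
Solve U^T U · c = U^T v for the coefficients: c = (3/7). The projection is proj_W(v) = U c.
Check: (v - proj_W(v)) · u_1 = 0  (should be 0).
Result: proj_W(v) = (6/7, 9/7, 6/7, -6/7).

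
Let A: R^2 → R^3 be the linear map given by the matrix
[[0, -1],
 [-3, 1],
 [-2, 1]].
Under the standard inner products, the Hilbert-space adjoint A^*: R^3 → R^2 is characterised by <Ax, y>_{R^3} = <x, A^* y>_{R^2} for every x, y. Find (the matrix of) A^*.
A^* = A^T =
[[0, -3, -2],
 [-1, 1, 1]]

For real matrices with standard dot products, the defining identity <Ax, y> = <x, A^* y> gives (Ax)^T y = x^T (A^*) y, i.e. x^T A^T y = x^T (A^*) y. Since this holds for all x, y, we must have A^* = A^T. Therefore
A^* =
[[0, -3, -2],
 [-1, 1, 1]].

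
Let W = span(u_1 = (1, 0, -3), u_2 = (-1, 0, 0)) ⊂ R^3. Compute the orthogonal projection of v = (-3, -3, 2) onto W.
proj_W(v) = (-3, 0, 2)

Set up U = [u_1 | ... | u_2] ∈ R^(3×2). The projector onto W = col(U) is P = U (U^T U)^(-1) U^T.
Compute U^T U =
  [10, -1]
  [-1, 1],
and U^T v = (-9, 3).
Solve U^T U · c = U^T v for the coefficients: c = (-2/3, 7/3). The projection is proj_W(v) = U c.
Check: (v - proj_W(v)) · u_1 = 0  (should be 0).
Check: (v - proj_W(v)) · u_2 = 0  (should be 0).
Result: proj_W(v) = (-3, 0, 2).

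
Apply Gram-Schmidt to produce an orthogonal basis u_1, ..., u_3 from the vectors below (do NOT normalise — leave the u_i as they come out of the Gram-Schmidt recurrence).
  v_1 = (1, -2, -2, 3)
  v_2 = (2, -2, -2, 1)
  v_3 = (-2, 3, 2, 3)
Orthogonal basis:
  u_1 = (1, -2, -2, 3)
  u_2 = (23/18, -5/9, -5/9, -7/6)
  u_3 = (84/65, 17/13, 4/13, 42/65)

Apply the Gram-Schmidt recurrence
  u_1 = v_1
  u_i = v_i − Σ_{j<i} ((v_i · u_j) / (u_j · u_j)) · u_j.

Step by step this gives:
  u_1 = (1, -2, -2, 3)
  u_2 = (23/18, -5/9, -5/9, -7/6)
  u_3 = (84/65, 17/13, 4/13, 42/65)

Orthogonality check:
  u_2 · u_1 = 0 (should be 0)
  u_3 · u_1 = 0 (should be 0)
  u_3 · u_2 = 0 (should be 0)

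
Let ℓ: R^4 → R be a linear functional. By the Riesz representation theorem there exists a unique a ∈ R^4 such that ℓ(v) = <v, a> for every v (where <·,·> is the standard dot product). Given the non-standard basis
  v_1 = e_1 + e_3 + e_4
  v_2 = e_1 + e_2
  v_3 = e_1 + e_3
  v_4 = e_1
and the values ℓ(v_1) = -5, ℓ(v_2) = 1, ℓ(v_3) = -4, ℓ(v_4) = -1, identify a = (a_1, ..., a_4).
a = (-1, 2, -3, -1)

Write a = (a_1, ..., a_4) in the standard basis. For each basis vector v_i, ℓ(v_i) = <v_i, a> is a linear equation in the a_j's. Collect the n equations into a matrix system V a = ℓ, where row i of V is v_i (expressed in the standard basis). Since V is invertible (lower-triangular with 1s on the diagonal, up to permutation), solve by back-substitution:
  V =
[[1, 0, 1, 1],
 [1, 1, 0, 0],
 [1, 0, 1, 0],
 [1, 0, 0, 0]]
  V a = (-5, 1, -4, -1)
Solving gives a = (-1, 2, -3, -1).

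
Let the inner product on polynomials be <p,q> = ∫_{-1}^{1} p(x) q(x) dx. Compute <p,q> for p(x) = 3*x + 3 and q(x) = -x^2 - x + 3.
<p,q> = 14

Expand the product: p(x)·q(x) = -3*x^3 - 6*x^2 + 6*x + 9.
∫_{-1}^{1} of each monomial x^k gives [2/(k+1) if k even, 0 if k odd]. Integrating term-by-term (or equivalently evaluating the antiderivative F(x) = -3*x^4/4 - 2*x^3 + 3*x^2 + 9*x at the endpoints):
  F(1) − F(−1) = 37/4 − (-19/4) = 14.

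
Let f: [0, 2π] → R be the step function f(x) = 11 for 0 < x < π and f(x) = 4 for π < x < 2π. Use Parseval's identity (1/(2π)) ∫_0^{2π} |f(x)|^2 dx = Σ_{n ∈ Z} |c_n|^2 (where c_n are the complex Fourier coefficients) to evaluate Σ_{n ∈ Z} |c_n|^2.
Σ |c_n|^2 = 137/2

Parseval equates the L^2 energy of f (normalised by 1/(2π)) with the ℓ^2 sum of its Fourier coefficients: (1/(2π)) ∫_0^{2π} |f|^2 = Σ |c_n|^2.
Compute the left side: (1/(2π)) [∫_0^π 11^2 dx + ∫_π^{2π} 4^2 dx] = (1/(2π)) · (121π + 16π) = (121 + 16)/2 = 137/2.
So Σ_{n ∈ Z} |c_n|^2 = 137/2.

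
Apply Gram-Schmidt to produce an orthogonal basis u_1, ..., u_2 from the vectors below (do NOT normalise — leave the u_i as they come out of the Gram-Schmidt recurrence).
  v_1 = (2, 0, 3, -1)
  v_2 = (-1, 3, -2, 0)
Orthogonal basis:
  u_1 = (2, 0, 3, -1)
  u_2 = (1/7, 3, -2/7, -4/7)

Apply the Gram-Schmidt recurrence
  u_1 = v_1
  u_i = v_i − Σ_{j<i} ((v_i · u_j) / (u_j · u_j)) · u_j.

Step by step this gives:
  u_1 = (2, 0, 3, -1)
  u_2 = (1/7, 3, -2/7, -4/7)

Orthogonality check:
  u_2 · u_1 = 0 (should be 0)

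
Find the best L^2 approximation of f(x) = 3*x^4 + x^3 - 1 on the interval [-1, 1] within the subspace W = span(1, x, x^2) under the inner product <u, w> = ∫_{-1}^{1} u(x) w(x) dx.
g(x) = 18*x^2/7 + 3*x/5 - 44/35

The best approximation g ∈ W is the orthogonal projection of f onto W. Writing g = a_0 + a_1 x + a_2 x^2, the coefficients solve the normal equations G · a = b where
  G_{ij} = <φ_i, φ_j> and b_i = <f, φ_i>, with φ_0 = 1, φ_1 = x, φ_2 = x^2.
G =
  [2, 0, 2/3]
  [0, 2/3, 0]
  [2/3, 0, 2/5],
b = (-4/5, 2/5, 4/21).
Solving gives a_0 = -44/35, a_1 = 3/5, a_2 = 18/7, so
  g(x) = 18*x^2/7 + 3*x/5 - 44/35.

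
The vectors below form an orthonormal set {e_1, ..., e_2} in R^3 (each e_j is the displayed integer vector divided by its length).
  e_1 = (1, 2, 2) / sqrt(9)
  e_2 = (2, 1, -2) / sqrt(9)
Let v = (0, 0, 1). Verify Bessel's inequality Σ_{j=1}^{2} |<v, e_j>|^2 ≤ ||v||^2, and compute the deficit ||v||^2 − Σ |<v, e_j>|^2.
Σ |<v, e_j>|^2 = 8/9; ||v||^2 = 1; deficit = 1/9

Write each e_j = u_j / sqrt(<u_j, u_j>) where u_j is the displayed integer vector. Then <v, e_j> = <v, u_j> / sqrt(<u_j, u_j>), so |<v, e_j>|^2 = <v, u_j>^2 / <u_j, u_j>.
Coefficients: <v, e_1> = 2/sqrt(9), <v, e_2> = -2/sqrt(9).
Square and sum: Σ |<v, e_j>|^2 = 8/9.
Compute ||v||^2 = v·v = 1.
Deficit = 1 − 8/9 = 1/9 ≥ 0, confirming Bessel's inequality. (The deficit equals ||v − Σ <v,e_j> e_j||^2, the squared distance from v to span{e_j}.)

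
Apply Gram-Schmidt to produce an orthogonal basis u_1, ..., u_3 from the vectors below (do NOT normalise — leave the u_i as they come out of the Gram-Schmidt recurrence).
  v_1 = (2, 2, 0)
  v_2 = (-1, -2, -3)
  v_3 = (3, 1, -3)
Orthogonal basis:
  u_1 = (2, 2, 0)
  u_2 = (1/2, -1/2, -3)
  u_3 = (9/19, -9/19, 3/19)

Apply the Gram-Schmidt recurrence
  u_1 = v_1
  u_i = v_i − Σ_{j<i} ((v_i · u_j) / (u_j · u_j)) · u_j.

Step by step this gives:
  u_1 = (2, 2, 0)
  u_2 = (1/2, -1/2, -3)
  u_3 = (9/19, -9/19, 3/19)

Orthogonality check:
  u_2 · u_1 = 0 (should be 0)
  u_3 · u_1 = 0 (should be 0)
  u_3 · u_2 = 0 (should be 0)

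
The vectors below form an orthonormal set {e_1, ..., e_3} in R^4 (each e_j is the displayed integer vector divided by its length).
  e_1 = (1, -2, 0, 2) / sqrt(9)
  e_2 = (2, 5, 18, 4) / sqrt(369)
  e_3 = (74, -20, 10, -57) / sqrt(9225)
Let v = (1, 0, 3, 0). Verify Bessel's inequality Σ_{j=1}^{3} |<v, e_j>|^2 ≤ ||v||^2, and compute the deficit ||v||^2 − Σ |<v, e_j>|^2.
Σ |<v, e_j>|^2 = 2201/225; ||v||^2 = 10; deficit = 49/225

Write each e_j = u_j / sqrt(<u_j, u_j>) where u_j is the displayed integer vector. Then <v, e_j> = <v, u_j> / sqrt(<u_j, u_j>), so |<v, e_j>|^2 = <v, u_j>^2 / <u_j, u_j>.
Coefficients: <v, e_1> = 1/sqrt(9), <v, e_2> = 56/sqrt(369), <v, e_3> = 104/sqrt(9225).
Square and sum: Σ |<v, e_j>|^2 = 2201/225.
Compute ||v||^2 = v·v = 10.
Deficit = 10 − 2201/225 = 49/225 ≥ 0, confirming Bessel's inequality. (The deficit equals ||v − Σ <v,e_j> e_j||^2, the squared distance from v to span{e_j}.)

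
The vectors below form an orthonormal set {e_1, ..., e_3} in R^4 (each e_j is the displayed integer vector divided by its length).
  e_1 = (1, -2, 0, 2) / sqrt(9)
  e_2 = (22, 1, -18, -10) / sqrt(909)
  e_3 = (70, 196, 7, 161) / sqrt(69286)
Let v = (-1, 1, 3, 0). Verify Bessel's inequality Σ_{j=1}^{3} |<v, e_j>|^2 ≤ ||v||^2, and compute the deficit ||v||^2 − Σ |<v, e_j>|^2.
Σ |<v, e_j>|^2 = 15/2; ||v||^2 = 11; deficit = 7/2

Write each e_j = u_j / sqrt(<u_j, u_j>) where u_j is the displayed integer vector. Then <v, e_j> = <v, u_j> / sqrt(<u_j, u_j>), so |<v, e_j>|^2 = <v, u_j>^2 / <u_j, u_j>.
Coefficients: <v, e_1> = -3/sqrt(9), <v, e_2> = -75/sqrt(909), <v, e_3> = 147/sqrt(69286).
Square and sum: Σ |<v, e_j>|^2 = 15/2.
Compute ||v||^2 = v·v = 11.
Deficit = 11 − 15/2 = 7/2 ≥ 0, confirming Bessel's inequality. (The deficit equals ||v − Σ <v,e_j> e_j||^2, the squared distance from v to span{e_j}.)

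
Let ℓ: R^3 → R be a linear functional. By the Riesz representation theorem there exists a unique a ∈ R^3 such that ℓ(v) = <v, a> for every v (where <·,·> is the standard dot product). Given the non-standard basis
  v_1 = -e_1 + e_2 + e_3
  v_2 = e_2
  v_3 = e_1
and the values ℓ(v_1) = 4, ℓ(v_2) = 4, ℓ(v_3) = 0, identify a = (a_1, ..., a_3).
a = (0, 4, 0)

Write a = (a_1, ..., a_3) in the standard basis. For each basis vector v_i, ℓ(v_i) = <v_i, a> is a linear equation in the a_j's. Collect the n equations into a matrix system V a = ℓ, where row i of V is v_i (expressed in the standard basis). Since V is invertible (lower-triangular with 1s on the diagonal, up to permutation), solve by back-substitution:
  V =
[[-1, 1, 1],
 [0, 1, 0],
 [1, 0, 0]]
  V a = (4, 4, 0)
Solving gives a = (0, 4, 0).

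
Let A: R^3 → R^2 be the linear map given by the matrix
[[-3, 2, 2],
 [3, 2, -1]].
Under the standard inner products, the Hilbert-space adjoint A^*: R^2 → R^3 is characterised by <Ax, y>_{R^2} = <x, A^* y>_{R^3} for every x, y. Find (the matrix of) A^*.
A^* = A^T =
[[-3, 3],
 [2, 2],
 [2, -1]]

For real matrices with standard dot products, the defining identity <Ax, y> = <x, A^* y> gives (Ax)^T y = x^T (A^*) y, i.e. x^T A^T y = x^T (A^*) y. Since this holds for all x, y, we must have A^* = A^T. Therefore
A^* =
[[-3, 3],
 [2, 2],
 [2, -1]].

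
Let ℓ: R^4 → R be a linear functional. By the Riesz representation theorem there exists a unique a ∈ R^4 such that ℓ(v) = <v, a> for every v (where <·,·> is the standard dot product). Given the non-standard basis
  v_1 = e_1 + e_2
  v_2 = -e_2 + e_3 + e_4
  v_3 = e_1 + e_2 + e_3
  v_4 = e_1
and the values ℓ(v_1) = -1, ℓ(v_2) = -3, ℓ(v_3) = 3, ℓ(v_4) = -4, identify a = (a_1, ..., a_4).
a = (-4, 3, 4, -4)

Write a = (a_1, ..., a_4) in the standard basis. For each basis vector v_i, ℓ(v_i) = <v_i, a> is a linear equation in the a_j's. Collect the n equations into a matrix system V a = ℓ, where row i of V is v_i (expressed in the standard basis). Since V is invertible (lower-triangular with 1s on the diagonal, up to permutation), solve by back-substitution:
  V =
[[1, 1, 0, 0],
 [0, -1, 1, 1],
 [1, 1, 1, 0],
 [1, 0, 0, 0]]
  V a = (-1, -3, 3, -4)
Solving gives a = (-4, 3, 4, -4).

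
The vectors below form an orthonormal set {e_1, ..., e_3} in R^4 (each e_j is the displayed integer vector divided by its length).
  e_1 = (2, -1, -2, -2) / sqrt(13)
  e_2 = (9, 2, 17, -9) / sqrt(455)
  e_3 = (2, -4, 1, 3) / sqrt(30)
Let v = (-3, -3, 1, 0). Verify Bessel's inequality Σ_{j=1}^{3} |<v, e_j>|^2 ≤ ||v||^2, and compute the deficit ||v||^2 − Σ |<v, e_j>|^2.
Σ |<v, e_j>|^2 = 173/42; ||v||^2 = 19; deficit = 625/42

Write each e_j = u_j / sqrt(<u_j, u_j>) where u_j is the displayed integer vector. Then <v, e_j> = <v, u_j> / sqrt(<u_j, u_j>), so |<v, e_j>|^2 = <v, u_j>^2 / <u_j, u_j>.
Coefficients: <v, e_1> = -5/sqrt(13), <v, e_2> = -16/sqrt(455), <v, e_3> = 7/sqrt(30).
Square and sum: Σ |<v, e_j>|^2 = 173/42.
Compute ||v||^2 = v·v = 19.
Deficit = 19 − 173/42 = 625/42 ≥ 0, confirming Bessel's inequality. (The deficit equals ||v − Σ <v,e_j> e_j||^2, the squared distance from v to span{e_j}.)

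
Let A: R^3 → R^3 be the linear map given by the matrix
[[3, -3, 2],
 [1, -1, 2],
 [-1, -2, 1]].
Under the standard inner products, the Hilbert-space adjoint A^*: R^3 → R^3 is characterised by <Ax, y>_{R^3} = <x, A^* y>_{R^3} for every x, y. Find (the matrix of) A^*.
A^* = A^T =
[[3, 1, -1],
 [-3, -1, -2],
 [2, 2, 1]]

For real matrices with standard dot products, the defining identity <Ax, y> = <x, A^* y> gives (Ax)^T y = x^T (A^*) y, i.e. x^T A^T y = x^T (A^*) y. Since this holds for all x, y, we must have A^* = A^T. Therefore
A^* =
[[3, 1, -1],
 [-3, -1, -2],
 [2, 2, 1]].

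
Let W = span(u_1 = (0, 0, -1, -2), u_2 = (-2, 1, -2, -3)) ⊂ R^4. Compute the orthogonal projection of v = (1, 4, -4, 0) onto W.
proj_W(v) = (-18/13, 9/13, -14/13, -19/13)

Set up U = [u_1 | ... | u_2] ∈ R^(4×2). The projector onto W = col(U) is P = U (U^T U)^(-1) U^T.
Compute U^T U =
  [5, 8]
  [8, 18],
and U^T v = (4, 10).
Solve U^T U · c = U^T v for the coefficients: c = (-4/13, 9/13). The projection is proj_W(v) = U c.
Check: (v - proj_W(v)) · u_1 = 0  (should be 0).
Check: (v - proj_W(v)) · u_2 = 0  (should be 0).
Result: proj_W(v) = (-18/13, 9/13, -14/13, -19/13).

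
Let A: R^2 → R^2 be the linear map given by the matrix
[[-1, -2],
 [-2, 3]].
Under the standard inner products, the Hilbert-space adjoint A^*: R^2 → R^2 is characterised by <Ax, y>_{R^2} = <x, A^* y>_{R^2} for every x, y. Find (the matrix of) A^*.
A^* = A^T =
[[-1, -2],
 [-2, 3]]

For real matrices with standard dot products, the defining identity <Ax, y> = <x, A^* y> gives (Ax)^T y = x^T (A^*) y, i.e. x^T A^T y = x^T (A^*) y. Since this holds for all x, y, we must have A^* = A^T. Therefore
A^* =
[[-1, -2],
 [-2, 3]].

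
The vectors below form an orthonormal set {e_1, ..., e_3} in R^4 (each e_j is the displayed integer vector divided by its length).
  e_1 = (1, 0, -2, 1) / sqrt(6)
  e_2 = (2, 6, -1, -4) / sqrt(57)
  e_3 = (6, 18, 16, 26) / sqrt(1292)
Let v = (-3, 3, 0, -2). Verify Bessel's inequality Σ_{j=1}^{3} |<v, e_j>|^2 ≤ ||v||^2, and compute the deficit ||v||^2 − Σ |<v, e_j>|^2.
Σ |<v, e_j>|^2 = 387/34; ||v||^2 = 22; deficit = 361/34

Write each e_j = u_j / sqrt(<u_j, u_j>) where u_j is the displayed integer vector. Then <v, e_j> = <v, u_j> / sqrt(<u_j, u_j>), so |<v, e_j>|^2 = <v, u_j>^2 / <u_j, u_j>.
Coefficients: <v, e_1> = -5/sqrt(6), <v, e_2> = 20/sqrt(57), <v, e_3> = -16/sqrt(1292).
Square and sum: Σ |<v, e_j>|^2 = 387/34.
Compute ||v||^2 = v·v = 22.
Deficit = 22 − 387/34 = 361/34 ≥ 0, confirming Bessel's inequality. (The deficit equals ||v − Σ <v,e_j> e_j||^2, the squared distance from v to span{e_j}.)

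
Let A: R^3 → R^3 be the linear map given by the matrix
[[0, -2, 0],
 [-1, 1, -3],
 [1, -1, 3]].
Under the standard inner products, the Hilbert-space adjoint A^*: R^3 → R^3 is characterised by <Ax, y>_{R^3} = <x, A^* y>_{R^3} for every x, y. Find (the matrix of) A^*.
A^* = A^T =
[[0, -1, 1],
 [-2, 1, -1],
 [0, -3, 3]]

For real matrices with standard dot products, the defining identity <Ax, y> = <x, A^* y> gives (Ax)^T y = x^T (A^*) y, i.e. x^T A^T y = x^T (A^*) y. Since this holds for all x, y, we must have A^* = A^T. Therefore
A^* =
[[0, -1, 1],
 [-2, 1, -1],
 [0, -3, 3]].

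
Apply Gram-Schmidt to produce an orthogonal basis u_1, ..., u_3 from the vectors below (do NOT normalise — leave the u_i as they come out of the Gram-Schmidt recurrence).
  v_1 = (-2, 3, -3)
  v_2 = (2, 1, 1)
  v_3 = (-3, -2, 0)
Orthogonal basis:
  u_1 = (-2, 3, -3)
  u_2 = (18/11, 17/11, 5/11)
  u_3 = (-15/29, 10/29, 20/29)

Apply the Gram-Schmidt recurrence
  u_1 = v_1
  u_i = v_i − Σ_{j<i} ((v_i · u_j) / (u_j · u_j)) · u_j.

Step by step this gives:
  u_1 = (-2, 3, -3)
  u_2 = (18/11, 17/11, 5/11)
  u_3 = (-15/29, 10/29, 20/29)

Orthogonality check:
  u_2 · u_1 = 0 (should be 0)
  u_3 · u_1 = 0 (should be 0)
  u_3 · u_2 = 0 (should be 0)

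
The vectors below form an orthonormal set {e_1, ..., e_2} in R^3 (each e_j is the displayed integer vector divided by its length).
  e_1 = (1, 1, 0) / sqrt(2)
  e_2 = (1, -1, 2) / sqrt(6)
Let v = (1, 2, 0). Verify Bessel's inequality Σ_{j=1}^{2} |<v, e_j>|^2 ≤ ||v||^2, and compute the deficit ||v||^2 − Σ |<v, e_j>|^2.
Σ |<v, e_j>|^2 = 14/3; ||v||^2 = 5; deficit = 1/3

Write each e_j = u_j / sqrt(<u_j, u_j>) where u_j is the displayed integer vector. Then <v, e_j> = <v, u_j> / sqrt(<u_j, u_j>), so |<v, e_j>|^2 = <v, u_j>^2 / <u_j, u_j>.
Coefficients: <v, e_1> = 3/sqrt(2), <v, e_2> = -1/sqrt(6).
Square and sum: Σ |<v, e_j>|^2 = 14/3.
Compute ||v||^2 = v·v = 5.
Deficit = 5 − 14/3 = 1/3 ≥ 0, confirming Bessel's inequality. (The deficit equals ||v − Σ <v,e_j> e_j||^2, the squared distance from v to span{e_j}.)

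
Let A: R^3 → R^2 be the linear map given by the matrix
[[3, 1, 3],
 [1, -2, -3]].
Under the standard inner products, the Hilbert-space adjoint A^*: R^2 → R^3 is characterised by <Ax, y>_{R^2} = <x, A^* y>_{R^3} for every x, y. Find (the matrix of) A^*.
A^* = A^T =
[[3, 1],
 [1, -2],
 [3, -3]]

For real matrices with standard dot products, the defining identity <Ax, y> = <x, A^* y> gives (Ax)^T y = x^T (A^*) y, i.e. x^T A^T y = x^T (A^*) y. Since this holds for all x, y, we must have A^* = A^T. Therefore
A^* =
[[3, 1],
 [1, -2],
 [3, -3]].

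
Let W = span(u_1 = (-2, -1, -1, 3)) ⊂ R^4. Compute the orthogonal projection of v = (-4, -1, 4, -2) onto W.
proj_W(v) = (2/15, 1/15, 1/15, -1/5)

Set up U = [u_1 | ... | u_1] ∈ R^(4×1). The projector onto W = col(U) is P = U (U^T U)^(-1) U^T.
Compute U^T U =
  [15],
and U^T v = (-1).
Solve U^T U · c = U^T v for the coefficients: c = (-1/15). The projection is proj_W(v) = U c.
Check: (v - proj_W(v)) · u_1 = 0  (should be 0).
Result: proj_W(v) = (2/15, 1/15, 1/15, -1/5).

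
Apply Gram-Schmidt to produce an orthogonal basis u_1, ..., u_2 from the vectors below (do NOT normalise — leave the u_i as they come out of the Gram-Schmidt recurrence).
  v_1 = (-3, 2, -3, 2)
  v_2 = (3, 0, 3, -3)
Orthogonal basis:
  u_1 = (-3, 2, -3, 2)
  u_2 = (3/13, 24/13, 3/13, -15/13)

Apply the Gram-Schmidt recurrence
  u_1 = v_1
  u_i = v_i − Σ_{j<i} ((v_i · u_j) / (u_j · u_j)) · u_j.

Step by step this gives:
  u_1 = (-3, 2, -3, 2)
  u_2 = (3/13, 24/13, 3/13, -15/13)

Orthogonality check:
  u_2 · u_1 = 0 (should be 0)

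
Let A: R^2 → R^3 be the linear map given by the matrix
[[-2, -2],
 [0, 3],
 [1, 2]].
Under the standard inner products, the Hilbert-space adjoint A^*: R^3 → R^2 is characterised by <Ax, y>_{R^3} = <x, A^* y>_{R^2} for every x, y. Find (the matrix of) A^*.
A^* = A^T =
[[-2, 0, 1],
 [-2, 3, 2]]

For real matrices with standard dot products, the defining identity <Ax, y> = <x, A^* y> gives (Ax)^T y = x^T (A^*) y, i.e. x^T A^T y = x^T (A^*) y. Since this holds for all x, y, we must have A^* = A^T. Therefore
A^* =
[[-2, 0, 1],
 [-2, 3, 2]].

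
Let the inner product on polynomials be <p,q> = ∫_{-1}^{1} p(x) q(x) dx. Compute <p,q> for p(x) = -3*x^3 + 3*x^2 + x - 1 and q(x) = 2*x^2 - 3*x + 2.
<p,q> = 8/3

Expand the product: p(x)·q(x) = -6*x^5 + 15*x^4 - 13*x^3 + x^2 + 5*x - 2.
∫_{-1}^{1} of each monomial x^k gives [2/(k+1) if k even, 0 if k odd]. Integrating term-by-term (or equivalently evaluating the antiderivative F(x) = -x^6 + 3*x^5 - 13*x^4/4 + x^3/3 + 5*x^2/2 - 2*x at the endpoints):
  F(1) − F(−1) = -5/12 − (-37/12) = 8/3.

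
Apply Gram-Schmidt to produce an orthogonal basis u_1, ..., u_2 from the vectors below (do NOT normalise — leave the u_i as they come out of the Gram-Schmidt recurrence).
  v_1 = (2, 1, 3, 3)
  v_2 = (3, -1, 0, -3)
Orthogonal basis:
  u_1 = (2, 1, 3, 3)
  u_2 = (77/23, -19/23, 12/23, -57/23)

Apply the Gram-Schmidt recurrence
  u_1 = v_1
  u_i = v_i − Σ_{j<i} ((v_i · u_j) / (u_j · u_j)) · u_j.

Step by step this gives:
  u_1 = (2, 1, 3, 3)
  u_2 = (77/23, -19/23, 12/23, -57/23)

Orthogonality check:
  u_2 · u_1 = 0 (should be 0)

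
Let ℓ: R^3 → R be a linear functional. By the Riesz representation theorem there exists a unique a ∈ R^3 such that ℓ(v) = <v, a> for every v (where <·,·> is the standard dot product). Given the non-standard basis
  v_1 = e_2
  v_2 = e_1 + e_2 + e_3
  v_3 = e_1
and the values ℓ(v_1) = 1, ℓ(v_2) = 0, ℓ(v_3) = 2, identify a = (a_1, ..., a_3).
a = (2, 1, -3)

Write a = (a_1, ..., a_3) in the standard basis. For each basis vector v_i, ℓ(v_i) = <v_i, a> is a linear equation in the a_j's. Collect the n equations into a matrix system V a = ℓ, where row i of V is v_i (expressed in the standard basis). Since V is invertible (lower-triangular with 1s on the diagonal, up to permutation), solve by back-substitution:
  V =
[[0, 1, 0],
 [1, 1, 1],
 [1, 0, 0]]
  V a = (1, 0, 2)
Solving gives a = (2, 1, -3).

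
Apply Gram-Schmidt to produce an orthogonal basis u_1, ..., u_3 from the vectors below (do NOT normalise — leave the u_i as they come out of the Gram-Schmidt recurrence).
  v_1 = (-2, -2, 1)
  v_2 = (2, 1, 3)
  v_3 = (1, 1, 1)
Orthogonal basis:
  u_1 = (-2, -2, 1)
  u_2 = (4/3, 1/3, 10/3)
  u_3 = (-7/39, 8/39, 2/39)

Apply the Gram-Schmidt recurrence
  u_1 = v_1
  u_i = v_i − Σ_{j<i} ((v_i · u_j) / (u_j · u_j)) · u_j.

Step by step this gives:
  u_1 = (-2, -2, 1)
  u_2 = (4/3, 1/3, 10/3)
  u_3 = (-7/39, 8/39, 2/39)

Orthogonality check:
  u_2 · u_1 = 0 (should be 0)
  u_3 · u_1 = 0 (should be 0)
  u_3 · u_2 = 0 (should be 0)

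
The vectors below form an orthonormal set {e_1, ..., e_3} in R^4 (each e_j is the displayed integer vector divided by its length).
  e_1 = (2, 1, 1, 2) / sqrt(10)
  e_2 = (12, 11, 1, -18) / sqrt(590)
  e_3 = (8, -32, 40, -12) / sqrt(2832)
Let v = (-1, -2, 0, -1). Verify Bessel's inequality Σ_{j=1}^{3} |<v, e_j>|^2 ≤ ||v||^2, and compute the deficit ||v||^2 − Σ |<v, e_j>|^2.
Σ |<v, e_j>|^2 = 17/3; ||v||^2 = 6; deficit = 1/3

Write each e_j = u_j / sqrt(<u_j, u_j>) where u_j is the displayed integer vector. Then <v, e_j> = <v, u_j> / sqrt(<u_j, u_j>), so |<v, e_j>|^2 = <v, u_j>^2 / <u_j, u_j>.
Coefficients: <v, e_1> = -6/sqrt(10), <v, e_2> = -16/sqrt(590), <v, e_3> = 68/sqrt(2832).
Square and sum: Σ |<v, e_j>|^2 = 17/3.
Compute ||v||^2 = v·v = 6.
Deficit = 6 − 17/3 = 1/3 ≥ 0, confirming Bessel's inequality. (The deficit equals ||v − Σ <v,e_j> e_j||^2, the squared distance from v to span{e_j}.)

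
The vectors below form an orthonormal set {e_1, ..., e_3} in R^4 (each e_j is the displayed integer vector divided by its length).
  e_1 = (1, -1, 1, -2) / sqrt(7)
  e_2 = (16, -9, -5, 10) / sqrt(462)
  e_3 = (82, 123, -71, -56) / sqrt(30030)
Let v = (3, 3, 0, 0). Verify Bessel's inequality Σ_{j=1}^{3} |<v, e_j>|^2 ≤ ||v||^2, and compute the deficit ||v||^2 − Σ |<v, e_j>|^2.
Σ |<v, e_j>|^2 = 1233/91; ||v||^2 = 18; deficit = 405/91

Write each e_j = u_j / sqrt(<u_j, u_j>) where u_j is the displayed integer vector. Then <v, e_j> = <v, u_j> / sqrt(<u_j, u_j>), so |<v, e_j>|^2 = <v, u_j>^2 / <u_j, u_j>.
Coefficients: <v, e_1> = 0/sqrt(7), <v, e_2> = 21/sqrt(462), <v, e_3> = 615/sqrt(30030).
Square and sum: Σ |<v, e_j>|^2 = 1233/91.
Compute ||v||^2 = v·v = 18.
Deficit = 18 − 1233/91 = 405/91 ≥ 0, confirming Bessel's inequality. (The deficit equals ||v − Σ <v,e_j> e_j||^2, the squared distance from v to span{e_j}.)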